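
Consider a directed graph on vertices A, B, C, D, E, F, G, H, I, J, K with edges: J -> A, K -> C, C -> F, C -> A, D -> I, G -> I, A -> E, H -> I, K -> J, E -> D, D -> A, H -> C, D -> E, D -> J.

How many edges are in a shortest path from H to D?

Distance 0: H.
Distance 1: C, I.
Distance 2: A, F.
Distance 3: E.
Distance 4: D — contains D.

4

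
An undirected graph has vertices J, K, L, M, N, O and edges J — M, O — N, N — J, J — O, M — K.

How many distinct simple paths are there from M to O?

M–J–N–O
M–J–O

2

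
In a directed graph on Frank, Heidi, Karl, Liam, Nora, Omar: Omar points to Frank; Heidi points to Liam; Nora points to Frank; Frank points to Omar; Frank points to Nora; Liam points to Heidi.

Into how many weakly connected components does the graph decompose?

3

From Frank: component {Frank, Nora, Omar}.
From Heidi: component {Heidi, Liam}.
From Karl: component {Karl}.
That's 3 components.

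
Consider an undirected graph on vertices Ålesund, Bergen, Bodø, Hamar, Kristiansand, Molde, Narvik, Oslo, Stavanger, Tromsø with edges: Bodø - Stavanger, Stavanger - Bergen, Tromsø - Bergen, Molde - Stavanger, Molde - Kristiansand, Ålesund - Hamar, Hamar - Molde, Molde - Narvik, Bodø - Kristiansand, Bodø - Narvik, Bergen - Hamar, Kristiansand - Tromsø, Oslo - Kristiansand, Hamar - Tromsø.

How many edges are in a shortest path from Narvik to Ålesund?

3

Distance 0: Narvik.
Distance 1: Bodø, Molde.
Distance 2: Hamar, Kristiansand, Stavanger.
Distance 3: Ålesund, Bergen, Oslo, Tromsø — contains Ålesund.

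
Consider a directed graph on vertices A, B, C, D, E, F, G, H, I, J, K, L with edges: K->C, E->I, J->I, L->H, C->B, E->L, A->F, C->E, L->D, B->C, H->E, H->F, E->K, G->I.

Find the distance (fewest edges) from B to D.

Distance 0: B.
Distance 1: C.
Distance 2: E.
Distance 3: I, K, L.
Distance 4: D, H — contains D.

4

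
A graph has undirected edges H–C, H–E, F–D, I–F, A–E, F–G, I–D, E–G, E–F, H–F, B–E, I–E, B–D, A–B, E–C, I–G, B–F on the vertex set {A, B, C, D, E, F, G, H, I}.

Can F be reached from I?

Explore from I.
Distance 1: reach D, E, F, G.
Found F.

Yes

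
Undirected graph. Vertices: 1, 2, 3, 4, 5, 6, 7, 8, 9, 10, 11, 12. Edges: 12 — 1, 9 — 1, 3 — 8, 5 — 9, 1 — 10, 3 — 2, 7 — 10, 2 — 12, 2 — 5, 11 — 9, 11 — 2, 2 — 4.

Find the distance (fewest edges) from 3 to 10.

Distance 0: 3.
Distance 1: 2, 8.
Distance 2: 4, 5, 11, 12.
Distance 3: 1, 9.
Distance 4: 10 — contains 10.

4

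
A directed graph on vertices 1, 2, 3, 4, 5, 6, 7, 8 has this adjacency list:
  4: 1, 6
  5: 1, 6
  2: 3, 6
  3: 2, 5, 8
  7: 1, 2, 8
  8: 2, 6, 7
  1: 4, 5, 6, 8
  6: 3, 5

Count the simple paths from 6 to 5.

3

6→3→5
6→3→8→7→1→5
6→5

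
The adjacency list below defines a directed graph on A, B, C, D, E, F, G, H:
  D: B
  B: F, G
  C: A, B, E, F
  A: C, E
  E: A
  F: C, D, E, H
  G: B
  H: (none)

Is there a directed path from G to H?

Yes

Explore from G.
Distance 1: reach B.
Distance 2: reach F.
Distance 3: reach C, D, E, H.
Found H.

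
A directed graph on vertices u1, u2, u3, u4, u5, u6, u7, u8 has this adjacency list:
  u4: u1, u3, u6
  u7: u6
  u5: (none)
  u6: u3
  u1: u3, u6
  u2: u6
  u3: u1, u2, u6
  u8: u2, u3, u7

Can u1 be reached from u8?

Yes

Explore from u8.
Distance 1: reach u2, u3, u7.
Distance 2: reach u1, u6.
Found u1.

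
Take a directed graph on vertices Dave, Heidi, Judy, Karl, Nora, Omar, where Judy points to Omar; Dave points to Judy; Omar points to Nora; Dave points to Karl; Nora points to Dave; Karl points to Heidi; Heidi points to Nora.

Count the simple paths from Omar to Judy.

1

Omar→Nora→Dave→Judy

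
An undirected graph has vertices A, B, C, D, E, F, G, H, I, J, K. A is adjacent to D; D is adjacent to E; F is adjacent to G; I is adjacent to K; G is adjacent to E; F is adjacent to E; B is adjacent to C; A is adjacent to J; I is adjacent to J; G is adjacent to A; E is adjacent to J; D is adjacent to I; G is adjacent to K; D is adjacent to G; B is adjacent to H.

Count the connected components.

2

From A: component {A, D, E, F, G, I, J, K}.
From B: component {B, C, H}.
That's 2 components.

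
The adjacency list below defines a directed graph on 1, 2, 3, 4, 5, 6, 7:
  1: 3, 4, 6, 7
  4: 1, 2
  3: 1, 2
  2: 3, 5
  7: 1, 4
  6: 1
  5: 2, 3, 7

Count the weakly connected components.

1

From 1: component {1, 2, 3, 4, 5, 6, 7}.
That's 1 component.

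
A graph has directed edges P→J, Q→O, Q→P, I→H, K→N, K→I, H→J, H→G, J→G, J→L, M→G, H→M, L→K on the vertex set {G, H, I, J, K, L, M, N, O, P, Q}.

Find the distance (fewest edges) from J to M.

Distance 0: J.
Distance 1: G, L.
Distance 2: K.
Distance 3: I, N.
Distance 4: H.
Distance 5: M — contains M.

5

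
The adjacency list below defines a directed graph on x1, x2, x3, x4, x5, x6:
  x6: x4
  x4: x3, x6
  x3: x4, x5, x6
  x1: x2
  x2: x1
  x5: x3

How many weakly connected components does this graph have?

From x1: component {x1, x2}.
From x3: component {x3, x4, x5, x6}.
That's 2 components.

2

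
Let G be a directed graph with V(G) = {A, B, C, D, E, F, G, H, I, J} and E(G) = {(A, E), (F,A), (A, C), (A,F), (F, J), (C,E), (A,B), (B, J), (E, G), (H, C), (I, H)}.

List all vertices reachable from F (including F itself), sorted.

Start at F.
Its neighbours: A, J.
Then their neighbours: B, C, E.
Then next layer: G.
Nothing further is reachable.

A, B, C, E, F, G, J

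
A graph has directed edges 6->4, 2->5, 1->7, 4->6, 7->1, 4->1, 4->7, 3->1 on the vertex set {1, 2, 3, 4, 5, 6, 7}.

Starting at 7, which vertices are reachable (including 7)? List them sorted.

1, 7

Start at 7.
Its neighbours: 1.
Nothing further is reachable.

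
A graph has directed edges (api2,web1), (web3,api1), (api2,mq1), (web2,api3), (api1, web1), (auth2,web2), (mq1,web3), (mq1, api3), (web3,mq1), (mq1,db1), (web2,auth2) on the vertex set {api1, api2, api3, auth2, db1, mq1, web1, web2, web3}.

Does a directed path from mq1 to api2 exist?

No

Explore from mq1.
Distance 1: reach api3, db1, web3.
Distance 2: reach api1.
Distance 3: reach web1.
The search from mq1 is exhausted; no directed path reaches api2.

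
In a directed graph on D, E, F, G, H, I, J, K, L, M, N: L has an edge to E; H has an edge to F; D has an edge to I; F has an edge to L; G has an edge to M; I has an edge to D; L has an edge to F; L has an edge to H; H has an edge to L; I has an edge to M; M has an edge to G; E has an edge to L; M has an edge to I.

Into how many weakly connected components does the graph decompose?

5

From D: component {D, G, I, M}.
From E: component {E, F, H, L}.
From J: component {J}.
From K: component {K}.
From N: component {N}.
That's 5 components.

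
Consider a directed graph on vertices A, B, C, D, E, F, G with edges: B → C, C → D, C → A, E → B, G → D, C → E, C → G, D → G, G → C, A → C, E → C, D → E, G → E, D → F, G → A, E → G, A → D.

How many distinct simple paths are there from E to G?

7

E→B→C→A→D→G
E→B→C→D→G
E→B→C→G
E→C→A→D→G
E→C→D→G
E→C→G
E→G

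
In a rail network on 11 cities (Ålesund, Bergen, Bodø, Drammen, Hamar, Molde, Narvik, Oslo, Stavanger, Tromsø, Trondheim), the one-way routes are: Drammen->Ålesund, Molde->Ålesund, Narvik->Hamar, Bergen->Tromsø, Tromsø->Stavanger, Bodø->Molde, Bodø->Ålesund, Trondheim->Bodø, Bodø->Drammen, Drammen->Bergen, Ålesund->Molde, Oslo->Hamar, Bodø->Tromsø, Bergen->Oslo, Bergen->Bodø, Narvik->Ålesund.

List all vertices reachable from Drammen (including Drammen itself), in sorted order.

Ålesund, Bergen, Bodø, Drammen, Hamar, Molde, Oslo, Stavanger, Tromsø

Start at Drammen.
Its neighbours: Ålesund, Bergen.
Then their neighbours: Bodø, Molde, Oslo, Tromsø.
Then next layer: Hamar, Stavanger.
Nothing further is reachable.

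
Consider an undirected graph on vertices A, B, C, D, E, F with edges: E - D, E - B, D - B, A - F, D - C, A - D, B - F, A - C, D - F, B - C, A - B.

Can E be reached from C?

Yes

Explore from C.
Distance 1: reach A, B, D.
Distance 2: reach E, F.
Found E.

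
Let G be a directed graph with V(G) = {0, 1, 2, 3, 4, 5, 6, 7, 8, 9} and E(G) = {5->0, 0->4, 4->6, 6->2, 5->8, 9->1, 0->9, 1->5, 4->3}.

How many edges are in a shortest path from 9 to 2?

6

Distance 0: 9.
Distance 1: 1.
Distance 2: 5.
Distance 3: 0, 8.
Distance 4: 4.
Distance 5: 3, 6.
Distance 6: 2 — contains 2.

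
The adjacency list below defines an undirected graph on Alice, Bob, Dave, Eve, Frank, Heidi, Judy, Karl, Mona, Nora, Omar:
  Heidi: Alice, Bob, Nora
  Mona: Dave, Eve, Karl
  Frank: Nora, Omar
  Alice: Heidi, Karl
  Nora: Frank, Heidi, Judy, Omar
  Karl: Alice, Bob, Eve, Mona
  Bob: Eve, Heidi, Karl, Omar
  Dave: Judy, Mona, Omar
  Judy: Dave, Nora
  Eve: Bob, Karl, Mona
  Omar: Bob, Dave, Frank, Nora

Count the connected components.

1

From Alice: component {Alice, Bob, Dave, Eve, Frank, Heidi, Judy, Karl, Mona, Nora, Omar}.
That's 1 component.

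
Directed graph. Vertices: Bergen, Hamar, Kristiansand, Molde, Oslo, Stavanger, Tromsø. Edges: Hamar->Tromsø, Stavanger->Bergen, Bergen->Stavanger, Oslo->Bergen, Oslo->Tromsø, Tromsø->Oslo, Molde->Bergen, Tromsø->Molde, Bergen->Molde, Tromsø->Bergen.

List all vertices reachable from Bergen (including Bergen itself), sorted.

Bergen, Molde, Stavanger

Start at Bergen.
Its neighbours: Molde, Stavanger.
Nothing further is reachable.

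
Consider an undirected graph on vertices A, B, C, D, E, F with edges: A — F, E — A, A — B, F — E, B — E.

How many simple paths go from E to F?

3

E–A–F
E–B–A–F
E–F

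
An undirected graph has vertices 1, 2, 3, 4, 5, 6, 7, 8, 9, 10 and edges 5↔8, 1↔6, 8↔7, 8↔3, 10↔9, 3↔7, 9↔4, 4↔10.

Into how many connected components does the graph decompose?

From 1: component {1, 6}.
From 2: component {2}.
From 3: component {3, 5, 7, 8}.
From 4: component {4, 9, 10}.
That's 4 components.

4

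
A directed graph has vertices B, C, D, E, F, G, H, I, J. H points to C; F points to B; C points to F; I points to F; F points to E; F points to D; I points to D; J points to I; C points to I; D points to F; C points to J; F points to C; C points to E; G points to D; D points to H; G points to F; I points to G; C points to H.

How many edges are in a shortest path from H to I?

2

Distance 0: H.
Distance 1: C.
Distance 2: E, F, I, J — contains I.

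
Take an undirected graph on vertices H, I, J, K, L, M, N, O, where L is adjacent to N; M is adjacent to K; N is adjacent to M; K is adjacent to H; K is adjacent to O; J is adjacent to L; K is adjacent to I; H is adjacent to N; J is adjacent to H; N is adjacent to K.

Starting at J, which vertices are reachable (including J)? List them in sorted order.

Start at J.
Its neighbours: H, L.
Then their neighbours: K, N.
Then next layer: I, M, O.
Every vertex is now reached.

H, I, J, K, L, M, N, O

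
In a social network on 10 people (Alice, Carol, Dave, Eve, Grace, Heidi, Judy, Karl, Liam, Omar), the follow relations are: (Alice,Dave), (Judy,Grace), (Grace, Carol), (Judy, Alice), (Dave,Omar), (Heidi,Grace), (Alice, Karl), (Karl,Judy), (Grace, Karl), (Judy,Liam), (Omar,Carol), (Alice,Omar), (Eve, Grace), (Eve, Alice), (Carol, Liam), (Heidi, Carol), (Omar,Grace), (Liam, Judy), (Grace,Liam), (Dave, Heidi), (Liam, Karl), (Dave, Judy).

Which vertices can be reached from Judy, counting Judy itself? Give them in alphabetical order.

Alice, Carol, Dave, Grace, Heidi, Judy, Karl, Liam, Omar

Start at Judy.
Its neighbours: Alice, Grace, Liam.
Then their neighbours: Carol, Dave, Karl, Omar.
Then next layer: Heidi.
Nothing further is reachable.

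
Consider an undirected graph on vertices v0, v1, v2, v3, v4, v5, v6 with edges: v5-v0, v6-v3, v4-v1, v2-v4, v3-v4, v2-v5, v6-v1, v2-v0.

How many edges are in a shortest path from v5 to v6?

4

Distance 0: v5.
Distance 1: v0, v2.
Distance 2: v4.
Distance 3: v1, v3.
Distance 4: v6 — contains v6.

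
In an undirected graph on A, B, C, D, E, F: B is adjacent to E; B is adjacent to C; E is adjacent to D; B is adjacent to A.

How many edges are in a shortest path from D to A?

3

Distance 0: D.
Distance 1: E.
Distance 2: B.
Distance 3: A, C — contains A.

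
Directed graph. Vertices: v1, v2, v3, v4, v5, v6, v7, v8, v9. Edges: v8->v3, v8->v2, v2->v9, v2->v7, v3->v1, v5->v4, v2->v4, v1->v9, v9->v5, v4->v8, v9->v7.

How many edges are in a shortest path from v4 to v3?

2

Distance 0: v4.
Distance 1: v8.
Distance 2: v2, v3 — contains v3.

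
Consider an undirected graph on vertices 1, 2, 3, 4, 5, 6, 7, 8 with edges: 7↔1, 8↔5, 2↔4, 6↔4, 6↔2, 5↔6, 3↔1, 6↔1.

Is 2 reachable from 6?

Yes

Explore from 6.
Distance 1: reach 1, 2, 4, 5.
Found 2.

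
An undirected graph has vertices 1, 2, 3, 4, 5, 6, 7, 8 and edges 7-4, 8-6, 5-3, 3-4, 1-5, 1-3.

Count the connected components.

3

From 1: component {1, 3, 4, 5, 7}.
From 2: component {2}.
From 6: component {6, 8}.
That's 3 components.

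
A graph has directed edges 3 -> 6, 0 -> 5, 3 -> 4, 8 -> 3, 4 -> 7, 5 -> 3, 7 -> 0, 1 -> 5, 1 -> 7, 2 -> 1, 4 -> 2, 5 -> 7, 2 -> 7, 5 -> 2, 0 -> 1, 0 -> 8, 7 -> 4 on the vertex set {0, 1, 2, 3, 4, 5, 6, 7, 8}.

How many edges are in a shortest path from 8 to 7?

3

Distance 0: 8.
Distance 1: 3.
Distance 2: 4, 6.
Distance 3: 2, 7 — contains 7.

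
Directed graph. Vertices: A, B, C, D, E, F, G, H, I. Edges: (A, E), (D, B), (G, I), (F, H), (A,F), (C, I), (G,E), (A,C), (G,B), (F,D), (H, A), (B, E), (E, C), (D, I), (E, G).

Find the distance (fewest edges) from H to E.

2

Distance 0: H.
Distance 1: A.
Distance 2: C, E, F — contains E.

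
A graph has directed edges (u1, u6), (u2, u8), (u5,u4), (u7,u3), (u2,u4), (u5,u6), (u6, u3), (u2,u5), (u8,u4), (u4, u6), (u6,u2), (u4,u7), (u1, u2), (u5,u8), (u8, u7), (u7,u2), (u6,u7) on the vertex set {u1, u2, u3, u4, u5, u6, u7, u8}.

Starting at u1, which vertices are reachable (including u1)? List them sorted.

Start at u1.
Its neighbours: u2, u6.
Then their neighbours: u3, u4, u5, u7, u8.
Every vertex is now reached.

u1, u2, u3, u4, u5, u6, u7, u8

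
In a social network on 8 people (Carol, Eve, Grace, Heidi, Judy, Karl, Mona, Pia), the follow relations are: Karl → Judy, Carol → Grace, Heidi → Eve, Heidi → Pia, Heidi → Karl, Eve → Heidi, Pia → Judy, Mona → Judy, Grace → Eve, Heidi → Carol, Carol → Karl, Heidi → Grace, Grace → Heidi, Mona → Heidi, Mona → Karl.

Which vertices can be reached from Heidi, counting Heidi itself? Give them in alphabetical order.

Start at Heidi.
Its neighbours: Carol, Eve, Grace, Karl, Pia.
Then their neighbours: Judy.
Nothing further is reachable.

Carol, Eve, Grace, Heidi, Judy, Karl, Pia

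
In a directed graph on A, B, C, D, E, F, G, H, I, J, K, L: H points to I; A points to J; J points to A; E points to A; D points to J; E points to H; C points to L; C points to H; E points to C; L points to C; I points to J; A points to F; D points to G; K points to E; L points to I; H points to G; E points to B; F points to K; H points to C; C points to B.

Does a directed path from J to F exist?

Yes

Explore from J.
Distance 1: reach A.
Distance 2: reach F.
Found F.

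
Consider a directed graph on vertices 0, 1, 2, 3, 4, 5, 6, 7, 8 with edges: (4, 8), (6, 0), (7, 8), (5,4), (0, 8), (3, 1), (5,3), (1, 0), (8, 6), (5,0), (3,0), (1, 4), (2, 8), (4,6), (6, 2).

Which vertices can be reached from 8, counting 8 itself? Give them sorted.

Start at 8.
Its neighbours: 6.
Then their neighbours: 0, 2.
Nothing further is reachable.

0, 2, 6, 8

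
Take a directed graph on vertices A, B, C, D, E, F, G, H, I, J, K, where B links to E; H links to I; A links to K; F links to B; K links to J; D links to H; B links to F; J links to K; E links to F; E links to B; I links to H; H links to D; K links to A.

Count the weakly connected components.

From A: component {A, J, K}.
From B: component {B, E, F}.
From C: component {C}.
From D: component {D, H, I}.
From G: component {G}.
That's 5 components.

5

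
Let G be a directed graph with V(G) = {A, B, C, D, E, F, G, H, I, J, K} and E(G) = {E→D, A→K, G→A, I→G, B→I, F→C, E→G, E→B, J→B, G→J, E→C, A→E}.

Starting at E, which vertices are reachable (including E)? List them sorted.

Start at E.
Its neighbours: B, C, D, G.
Then their neighbours: A, I, J.
Then next layer: K.
Nothing further is reachable.

A, B, C, D, E, G, I, J, K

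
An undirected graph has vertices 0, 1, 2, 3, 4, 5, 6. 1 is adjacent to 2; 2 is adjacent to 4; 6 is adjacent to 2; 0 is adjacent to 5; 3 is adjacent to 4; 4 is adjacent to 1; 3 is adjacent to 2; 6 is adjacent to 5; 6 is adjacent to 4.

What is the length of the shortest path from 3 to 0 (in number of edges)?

Distance 0: 3.
Distance 1: 2, 4.
Distance 2: 1, 6.
Distance 3: 5.
Distance 4: 0 — contains 0.

4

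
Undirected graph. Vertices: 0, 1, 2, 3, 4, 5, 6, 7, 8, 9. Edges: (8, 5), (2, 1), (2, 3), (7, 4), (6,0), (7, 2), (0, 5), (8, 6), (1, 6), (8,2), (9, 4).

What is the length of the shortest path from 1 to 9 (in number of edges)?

Distance 0: 1.
Distance 1: 2, 6.
Distance 2: 0, 3, 7, 8.
Distance 3: 4, 5.
Distance 4: 9 — contains 9.

4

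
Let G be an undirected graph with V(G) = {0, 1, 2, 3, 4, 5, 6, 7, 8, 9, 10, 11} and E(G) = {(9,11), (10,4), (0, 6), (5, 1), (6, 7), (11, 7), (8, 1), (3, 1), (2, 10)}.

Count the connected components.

From 0: component {0, 6, 7, 9, 11}.
From 1: component {1, 3, 5, 8}.
From 2: component {2, 4, 10}.
That's 3 components.

3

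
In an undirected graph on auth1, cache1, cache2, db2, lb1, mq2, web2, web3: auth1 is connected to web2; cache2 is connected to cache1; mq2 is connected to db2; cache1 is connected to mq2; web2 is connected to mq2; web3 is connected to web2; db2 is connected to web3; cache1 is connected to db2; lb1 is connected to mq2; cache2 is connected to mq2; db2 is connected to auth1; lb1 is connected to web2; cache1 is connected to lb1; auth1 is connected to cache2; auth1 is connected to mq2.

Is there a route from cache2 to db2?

Yes

Explore from cache2.
Distance 1: reach auth1, cache1, mq2.
Distance 2: reach db2, lb1, web2.
Found db2.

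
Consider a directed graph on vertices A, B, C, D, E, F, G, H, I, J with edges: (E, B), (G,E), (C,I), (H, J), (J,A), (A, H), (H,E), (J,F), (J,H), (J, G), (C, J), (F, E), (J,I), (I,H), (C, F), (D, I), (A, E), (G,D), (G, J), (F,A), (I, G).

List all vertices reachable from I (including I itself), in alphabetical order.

Start at I.
Its neighbours: G, H.
Then their neighbours: D, E, J.
Then next layer: A, B, F.
Nothing further is reachable.

A, B, D, E, F, G, H, I, J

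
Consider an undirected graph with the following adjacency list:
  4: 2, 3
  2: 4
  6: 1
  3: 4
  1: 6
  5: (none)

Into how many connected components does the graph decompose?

3

From 1: component {1, 6}.
From 2: component {2, 3, 4}.
From 5: component {5}.
That's 3 components.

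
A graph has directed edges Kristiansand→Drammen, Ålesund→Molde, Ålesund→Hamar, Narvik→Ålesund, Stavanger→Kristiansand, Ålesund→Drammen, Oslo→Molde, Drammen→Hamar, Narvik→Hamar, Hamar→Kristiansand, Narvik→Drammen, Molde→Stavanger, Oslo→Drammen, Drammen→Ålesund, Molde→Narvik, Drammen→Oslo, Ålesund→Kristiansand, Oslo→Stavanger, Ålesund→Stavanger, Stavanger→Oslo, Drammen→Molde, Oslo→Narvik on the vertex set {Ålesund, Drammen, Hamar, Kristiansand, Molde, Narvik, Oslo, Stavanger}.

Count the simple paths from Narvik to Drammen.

9

Narvik→Ålesund→Drammen
Narvik→Ålesund→Hamar→Kristiansand→Drammen
Narvik→Ålesund→Kristiansand→Drammen
Narvik→Ålesund→Molde→Stavanger→Kristiansand→Drammen
Narvik→Ålesund→Molde→Stavanger→Oslo→Drammen
Narvik→Ålesund→Stavanger→Kristiansand→Drammen
Narvik→Ålesund→Stavanger→Oslo→Drammen
Narvik→Drammen
Narvik→Hamar→Kristiansand→Drammen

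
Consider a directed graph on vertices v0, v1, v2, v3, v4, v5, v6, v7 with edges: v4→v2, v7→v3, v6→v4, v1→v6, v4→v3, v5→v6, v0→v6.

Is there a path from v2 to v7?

v2 has no outgoing edges, so nothing is reachable from it.

No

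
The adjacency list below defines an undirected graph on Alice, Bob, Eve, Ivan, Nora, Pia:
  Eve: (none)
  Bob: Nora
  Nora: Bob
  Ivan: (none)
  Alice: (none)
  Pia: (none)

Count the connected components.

From Alice: component {Alice}.
From Bob: component {Bob, Nora}.
From Eve: component {Eve}.
From Ivan: component {Ivan}.
From Pia: component {Pia}.
That's 5 components.

5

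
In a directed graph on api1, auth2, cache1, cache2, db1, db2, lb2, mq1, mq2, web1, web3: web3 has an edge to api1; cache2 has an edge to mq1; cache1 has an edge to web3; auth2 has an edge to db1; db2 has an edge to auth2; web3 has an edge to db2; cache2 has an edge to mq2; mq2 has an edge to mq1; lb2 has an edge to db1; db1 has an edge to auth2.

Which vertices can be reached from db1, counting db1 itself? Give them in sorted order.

auth2, db1

Start at db1.
Its neighbours: auth2.
Nothing further is reachable.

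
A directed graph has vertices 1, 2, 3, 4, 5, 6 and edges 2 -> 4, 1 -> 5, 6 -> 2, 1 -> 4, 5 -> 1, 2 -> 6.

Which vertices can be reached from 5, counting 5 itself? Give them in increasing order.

1, 4, 5

Start at 5.
Its neighbours: 1.
Then their neighbours: 4.
Nothing further is reachable.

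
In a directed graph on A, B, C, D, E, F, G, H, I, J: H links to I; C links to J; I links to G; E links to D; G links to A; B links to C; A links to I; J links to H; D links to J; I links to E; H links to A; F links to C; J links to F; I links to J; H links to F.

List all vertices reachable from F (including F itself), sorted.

Start at F.
Its neighbours: C.
Then their neighbours: J.
Then next layer: H.
Then next layer: A, I.
Then next layer: E, G.
Then next layer: D.
Nothing further is reachable.

A, C, D, E, F, G, H, I, J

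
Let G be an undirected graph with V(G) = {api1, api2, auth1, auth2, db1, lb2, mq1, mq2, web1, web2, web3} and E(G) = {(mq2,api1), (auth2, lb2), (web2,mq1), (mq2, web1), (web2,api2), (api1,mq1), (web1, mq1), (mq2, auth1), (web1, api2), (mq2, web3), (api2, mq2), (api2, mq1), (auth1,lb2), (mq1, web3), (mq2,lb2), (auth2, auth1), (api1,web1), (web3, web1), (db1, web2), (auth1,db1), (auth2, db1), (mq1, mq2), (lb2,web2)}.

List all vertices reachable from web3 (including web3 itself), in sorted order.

api1, api2, auth1, auth2, db1, lb2, mq1, mq2, web1, web2, web3

Start at web3.
Its neighbours: mq1, mq2, web1.
Then their neighbours: api1, api2, auth1, lb2, web2.
Then next layer: auth2, db1.
Every vertex is now reached.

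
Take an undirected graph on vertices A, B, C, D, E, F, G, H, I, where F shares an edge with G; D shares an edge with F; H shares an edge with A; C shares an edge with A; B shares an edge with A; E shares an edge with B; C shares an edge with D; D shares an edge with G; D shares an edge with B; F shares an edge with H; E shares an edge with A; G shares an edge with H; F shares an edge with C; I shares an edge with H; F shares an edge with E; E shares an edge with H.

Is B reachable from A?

Yes

Explore from A.
Distance 1: reach B, C, E, H.
Found B.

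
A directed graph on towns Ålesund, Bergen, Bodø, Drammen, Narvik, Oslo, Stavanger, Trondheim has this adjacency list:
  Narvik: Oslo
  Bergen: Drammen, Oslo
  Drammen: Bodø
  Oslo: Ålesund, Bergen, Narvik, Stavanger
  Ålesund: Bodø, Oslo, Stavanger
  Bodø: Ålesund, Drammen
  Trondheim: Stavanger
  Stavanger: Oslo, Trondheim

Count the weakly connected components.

1

From Ålesund: component {Ålesund, Bergen, Bodø, Drammen, Narvik, Oslo, Stavanger, Trondheim}.
That's 1 component.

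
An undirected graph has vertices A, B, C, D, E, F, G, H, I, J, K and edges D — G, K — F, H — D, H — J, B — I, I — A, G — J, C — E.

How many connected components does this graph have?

From A: component {A, B, I}.
From C: component {C, E}.
From D: component {D, G, H, J}.
From F: component {F, K}.
That's 4 components.

4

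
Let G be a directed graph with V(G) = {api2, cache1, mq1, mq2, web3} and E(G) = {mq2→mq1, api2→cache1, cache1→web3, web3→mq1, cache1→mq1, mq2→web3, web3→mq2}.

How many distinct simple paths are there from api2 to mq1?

api2→cache1→mq1
api2→cache1→web3→mq1
api2→cache1→web3→mq2→mq1

3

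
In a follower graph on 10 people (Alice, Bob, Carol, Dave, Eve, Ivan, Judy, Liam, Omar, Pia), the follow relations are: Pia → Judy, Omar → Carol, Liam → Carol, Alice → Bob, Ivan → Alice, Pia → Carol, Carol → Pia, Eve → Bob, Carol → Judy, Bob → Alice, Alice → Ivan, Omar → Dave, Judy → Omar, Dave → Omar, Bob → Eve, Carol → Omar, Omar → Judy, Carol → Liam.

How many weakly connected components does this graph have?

From Alice: component {Alice, Bob, Eve, Ivan}.
From Carol: component {Carol, Dave, Judy, Liam, Omar, Pia}.
That's 2 components.

2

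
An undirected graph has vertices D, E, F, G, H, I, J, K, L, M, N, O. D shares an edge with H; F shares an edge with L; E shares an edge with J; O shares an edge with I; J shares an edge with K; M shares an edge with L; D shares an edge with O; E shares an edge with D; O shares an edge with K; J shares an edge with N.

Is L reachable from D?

Explore from D.
Distance 1: reach E, H, O.
Distance 2: reach I, J, K.
Distance 3: reach N.
The search is exhausted without reaching L; it lies in a different component.

No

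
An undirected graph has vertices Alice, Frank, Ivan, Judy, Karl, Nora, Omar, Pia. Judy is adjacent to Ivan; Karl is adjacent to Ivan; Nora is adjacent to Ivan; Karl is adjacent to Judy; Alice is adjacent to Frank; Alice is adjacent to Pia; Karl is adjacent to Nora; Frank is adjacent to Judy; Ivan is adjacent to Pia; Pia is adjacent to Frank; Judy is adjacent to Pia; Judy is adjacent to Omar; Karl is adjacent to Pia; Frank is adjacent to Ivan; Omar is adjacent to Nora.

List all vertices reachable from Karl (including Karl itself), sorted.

Start at Karl.
Its neighbours: Ivan, Judy, Nora, Pia.
Then their neighbours: Alice, Frank, Omar.
Every vertex is now reached.

Alice, Frank, Ivan, Judy, Karl, Nora, Omar, Pia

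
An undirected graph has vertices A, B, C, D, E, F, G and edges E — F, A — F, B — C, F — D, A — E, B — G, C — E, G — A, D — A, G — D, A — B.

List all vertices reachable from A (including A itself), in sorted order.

A, B, C, D, E, F, G

Start at A.
Its neighbours: B, D, E, F, G.
Then their neighbours: C.
Every vertex is now reached.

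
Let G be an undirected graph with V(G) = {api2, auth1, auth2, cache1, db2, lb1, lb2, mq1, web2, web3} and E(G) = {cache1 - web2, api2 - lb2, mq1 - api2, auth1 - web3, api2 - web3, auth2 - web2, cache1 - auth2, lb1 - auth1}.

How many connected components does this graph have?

3

From api2: component {api2, auth1, lb1, lb2, mq1, web3}.
From auth2: component {auth2, cache1, web2}.
From db2: component {db2}.
That's 3 components.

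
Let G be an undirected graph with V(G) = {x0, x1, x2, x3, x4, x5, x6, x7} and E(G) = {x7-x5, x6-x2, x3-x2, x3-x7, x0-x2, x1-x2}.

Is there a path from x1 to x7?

Explore from x1.
Distance 1: reach x2.
Distance 2: reach x0, x3, x6.
Distance 3: reach x7.
Found x7.

Yes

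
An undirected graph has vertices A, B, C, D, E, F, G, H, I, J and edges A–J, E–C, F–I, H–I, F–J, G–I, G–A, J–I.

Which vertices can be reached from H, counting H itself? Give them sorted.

A, F, G, H, I, J

Start at H.
Its neighbours: I.
Then their neighbours: F, G, J.
Then next layer: A.
Nothing further is reachable.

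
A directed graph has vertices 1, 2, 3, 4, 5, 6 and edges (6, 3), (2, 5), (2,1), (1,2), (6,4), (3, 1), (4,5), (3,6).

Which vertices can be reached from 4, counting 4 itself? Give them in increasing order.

Start at 4.
Its neighbours: 5.
Nothing further is reachable.

4, 5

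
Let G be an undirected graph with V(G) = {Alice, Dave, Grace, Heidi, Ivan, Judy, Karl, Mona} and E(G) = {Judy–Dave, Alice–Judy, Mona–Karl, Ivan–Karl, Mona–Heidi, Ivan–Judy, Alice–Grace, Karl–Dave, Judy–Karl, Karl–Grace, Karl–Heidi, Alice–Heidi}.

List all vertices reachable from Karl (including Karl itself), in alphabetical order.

Alice, Dave, Grace, Heidi, Ivan, Judy, Karl, Mona

Start at Karl.
Its neighbours: Dave, Grace, Heidi, Ivan, Judy, Mona.
Then their neighbours: Alice.
Every vertex is now reached.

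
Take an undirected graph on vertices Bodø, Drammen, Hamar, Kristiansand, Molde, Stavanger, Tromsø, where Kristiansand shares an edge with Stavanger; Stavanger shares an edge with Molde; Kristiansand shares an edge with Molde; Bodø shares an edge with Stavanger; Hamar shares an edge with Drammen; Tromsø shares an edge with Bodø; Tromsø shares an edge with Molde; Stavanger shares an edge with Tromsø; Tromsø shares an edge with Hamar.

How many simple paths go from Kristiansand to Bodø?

7

Kristiansand–Molde–Stavanger–Bodø
Kristiansand–Molde–Stavanger–Tromsø–Bodø
Kristiansand–Molde–Tromsø–Bodø
Kristiansand–Molde–Tromsø–Stavanger–Bodø
Kristiansand–Stavanger–Bodø
Kristiansand–Stavanger–Molde–Tromsø–Bodø
Kristiansand–Stavanger–Tromsø–Bodø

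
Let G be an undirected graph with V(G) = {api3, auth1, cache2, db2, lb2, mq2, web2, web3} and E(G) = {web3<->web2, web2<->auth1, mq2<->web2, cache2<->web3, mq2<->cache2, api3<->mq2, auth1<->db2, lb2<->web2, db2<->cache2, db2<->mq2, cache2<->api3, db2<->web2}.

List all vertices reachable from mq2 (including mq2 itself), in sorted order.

Start at mq2.
Its neighbours: api3, cache2, db2, web2.
Then their neighbours: auth1, lb2, web3.
Every vertex is now reached.

api3, auth1, cache2, db2, lb2, mq2, web2, web3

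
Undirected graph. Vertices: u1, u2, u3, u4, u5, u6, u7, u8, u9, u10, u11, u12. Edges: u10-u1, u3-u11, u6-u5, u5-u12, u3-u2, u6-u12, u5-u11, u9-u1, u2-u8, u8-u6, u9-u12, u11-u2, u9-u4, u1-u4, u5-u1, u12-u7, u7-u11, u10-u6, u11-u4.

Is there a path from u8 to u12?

Yes

Explore from u8.
Distance 1: reach u2, u6.
Distance 2: reach u3, u5, u10, u11, u12.
Found u12.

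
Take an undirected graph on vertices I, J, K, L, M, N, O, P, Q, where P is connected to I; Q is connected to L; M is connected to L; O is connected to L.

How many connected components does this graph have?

From I: component {I, P}.
From J: component {J}.
From K: component {K}.
From L: component {L, M, O, Q}.
From N: component {N}.
That's 5 components.

5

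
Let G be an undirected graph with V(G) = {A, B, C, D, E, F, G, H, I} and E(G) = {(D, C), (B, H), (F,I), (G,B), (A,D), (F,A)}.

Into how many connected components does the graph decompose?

From A: component {A, C, D, F, I}.
From B: component {B, G, H}.
From E: component {E}.
That's 3 components.

3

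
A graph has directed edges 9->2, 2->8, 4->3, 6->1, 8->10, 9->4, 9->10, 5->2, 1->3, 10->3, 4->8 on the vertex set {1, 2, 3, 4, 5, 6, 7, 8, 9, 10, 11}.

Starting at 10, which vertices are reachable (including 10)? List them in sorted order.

3, 10

Start at 10.
Its neighbours: 3.
Nothing further is reachable.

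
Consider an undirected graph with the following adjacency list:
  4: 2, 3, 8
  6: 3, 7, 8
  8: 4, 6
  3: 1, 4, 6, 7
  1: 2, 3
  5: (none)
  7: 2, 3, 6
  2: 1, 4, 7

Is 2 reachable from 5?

No

5 has no edges, so nothing is reachable from it.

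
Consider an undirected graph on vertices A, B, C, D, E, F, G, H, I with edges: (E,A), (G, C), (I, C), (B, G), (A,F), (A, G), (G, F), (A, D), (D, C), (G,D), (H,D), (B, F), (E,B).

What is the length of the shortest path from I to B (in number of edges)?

Distance 0: I.
Distance 1: C.
Distance 2: D, G.
Distance 3: A, B, F, H — contains B.

3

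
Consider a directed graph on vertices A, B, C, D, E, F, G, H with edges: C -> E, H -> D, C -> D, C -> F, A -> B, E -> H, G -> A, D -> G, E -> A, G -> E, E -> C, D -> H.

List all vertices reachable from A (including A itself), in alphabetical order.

A, B

Start at A.
Its neighbours: B.
Nothing further is reachable.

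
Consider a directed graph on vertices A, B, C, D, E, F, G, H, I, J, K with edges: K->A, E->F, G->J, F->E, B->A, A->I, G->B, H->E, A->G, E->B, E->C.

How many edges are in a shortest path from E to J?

4

Distance 0: E.
Distance 1: B, C, F.
Distance 2: A.
Distance 3: G, I.
Distance 4: J — contains J.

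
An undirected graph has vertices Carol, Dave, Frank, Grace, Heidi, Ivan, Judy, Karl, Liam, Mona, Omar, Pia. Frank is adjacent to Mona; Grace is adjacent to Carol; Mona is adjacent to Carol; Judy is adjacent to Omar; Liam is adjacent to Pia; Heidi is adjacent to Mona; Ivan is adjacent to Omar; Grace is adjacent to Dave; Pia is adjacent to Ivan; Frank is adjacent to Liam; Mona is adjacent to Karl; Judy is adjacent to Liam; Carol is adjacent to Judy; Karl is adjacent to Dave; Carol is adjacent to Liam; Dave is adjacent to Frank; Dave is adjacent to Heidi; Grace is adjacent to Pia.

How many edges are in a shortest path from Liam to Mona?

Distance 0: Liam.
Distance 1: Carol, Frank, Judy, Pia.
Distance 2: Dave, Grace, Ivan, Mona, Omar — contains Mona.

2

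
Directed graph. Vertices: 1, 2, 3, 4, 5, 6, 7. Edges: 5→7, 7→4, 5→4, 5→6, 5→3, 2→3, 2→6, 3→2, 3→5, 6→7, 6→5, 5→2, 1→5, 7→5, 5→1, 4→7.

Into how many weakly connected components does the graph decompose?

1

From 1: component {1, 2, 3, 4, 5, 6, 7}.
That's 1 component.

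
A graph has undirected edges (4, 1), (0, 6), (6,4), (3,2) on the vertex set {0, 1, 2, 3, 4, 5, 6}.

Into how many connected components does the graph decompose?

From 0: component {0, 1, 4, 6}.
From 2: component {2, 3}.
From 5: component {5}.
That's 3 components.

3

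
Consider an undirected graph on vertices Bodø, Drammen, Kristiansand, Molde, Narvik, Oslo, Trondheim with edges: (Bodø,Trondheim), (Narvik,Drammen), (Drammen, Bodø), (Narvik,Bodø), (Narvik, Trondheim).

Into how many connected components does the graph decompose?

From Bodø: component {Bodø, Drammen, Narvik, Trondheim}.
From Kristiansand: component {Kristiansand}.
From Molde: component {Molde}.
From Oslo: component {Oslo}.
That's 4 components.

4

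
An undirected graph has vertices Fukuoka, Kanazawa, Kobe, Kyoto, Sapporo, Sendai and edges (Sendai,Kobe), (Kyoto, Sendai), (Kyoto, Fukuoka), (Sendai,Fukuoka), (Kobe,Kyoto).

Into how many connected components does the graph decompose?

3

From Fukuoka: component {Fukuoka, Kobe, Kyoto, Sendai}.
From Kanazawa: component {Kanazawa}.
From Sapporo: component {Sapporo}.
That's 3 components.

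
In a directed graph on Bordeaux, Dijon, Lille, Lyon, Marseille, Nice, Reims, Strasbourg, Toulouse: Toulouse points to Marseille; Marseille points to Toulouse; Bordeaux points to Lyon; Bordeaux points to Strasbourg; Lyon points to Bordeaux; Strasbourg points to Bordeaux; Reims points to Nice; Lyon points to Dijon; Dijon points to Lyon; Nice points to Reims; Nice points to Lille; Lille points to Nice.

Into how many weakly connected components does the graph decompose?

From Bordeaux: component {Bordeaux, Dijon, Lyon, Strasbourg}.
From Lille: component {Lille, Nice, Reims}.
From Marseille: component {Marseille, Toulouse}.
That's 3 components.

3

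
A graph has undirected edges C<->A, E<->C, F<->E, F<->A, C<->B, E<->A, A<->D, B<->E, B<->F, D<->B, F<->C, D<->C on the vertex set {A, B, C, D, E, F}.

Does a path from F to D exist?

Yes

Explore from F.
Distance 1: reach A, B, C, E.
Distance 2: reach D.
Found D.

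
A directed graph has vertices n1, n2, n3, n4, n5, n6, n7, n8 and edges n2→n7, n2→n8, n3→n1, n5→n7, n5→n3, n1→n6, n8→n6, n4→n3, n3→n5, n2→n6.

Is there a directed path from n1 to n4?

No

Explore from n1.
Distance 1: reach n6.
The search from n1 is exhausted; no directed path reaches n4.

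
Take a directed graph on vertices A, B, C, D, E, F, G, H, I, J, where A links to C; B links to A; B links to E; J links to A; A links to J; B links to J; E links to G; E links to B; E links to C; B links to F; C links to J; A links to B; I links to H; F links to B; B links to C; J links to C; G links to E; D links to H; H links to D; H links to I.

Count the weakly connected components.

2

From A: component {A, B, C, E, F, G, J}.
From D: component {D, H, I}.
That's 2 components.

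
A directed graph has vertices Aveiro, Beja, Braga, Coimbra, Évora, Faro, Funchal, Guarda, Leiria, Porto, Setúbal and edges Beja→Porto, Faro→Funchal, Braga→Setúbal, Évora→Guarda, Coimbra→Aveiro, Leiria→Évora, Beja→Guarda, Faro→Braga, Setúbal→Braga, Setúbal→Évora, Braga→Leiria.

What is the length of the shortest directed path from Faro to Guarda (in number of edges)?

4

Distance 0: Faro.
Distance 1: Braga, Funchal.
Distance 2: Leiria, Setúbal.
Distance 3: Évora.
Distance 4: Guarda — contains Guarda.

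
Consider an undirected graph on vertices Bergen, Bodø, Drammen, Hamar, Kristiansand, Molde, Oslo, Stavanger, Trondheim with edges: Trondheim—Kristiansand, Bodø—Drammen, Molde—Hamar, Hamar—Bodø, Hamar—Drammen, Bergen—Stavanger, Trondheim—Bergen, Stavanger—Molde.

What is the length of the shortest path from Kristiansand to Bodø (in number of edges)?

Distance 0: Kristiansand.
Distance 1: Trondheim.
Distance 2: Bergen.
Distance 3: Stavanger.
Distance 4: Molde.
Distance 5: Hamar.
Distance 6: Bodø, Drammen — contains Bodø.

6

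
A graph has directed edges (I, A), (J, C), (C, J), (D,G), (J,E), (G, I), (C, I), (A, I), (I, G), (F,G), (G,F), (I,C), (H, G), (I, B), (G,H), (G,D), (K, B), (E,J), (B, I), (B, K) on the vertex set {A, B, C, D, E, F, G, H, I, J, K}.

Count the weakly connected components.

1

From A: component {A, B, C, D, E, F, G, H, I, J, K}.
That's 1 component.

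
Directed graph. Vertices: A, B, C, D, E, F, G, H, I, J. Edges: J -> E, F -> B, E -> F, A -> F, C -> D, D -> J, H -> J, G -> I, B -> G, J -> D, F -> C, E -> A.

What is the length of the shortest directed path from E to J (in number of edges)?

Distance 0: E.
Distance 1: A, F.
Distance 2: B, C.
Distance 3: D, G.
Distance 4: I, J — contains J.

4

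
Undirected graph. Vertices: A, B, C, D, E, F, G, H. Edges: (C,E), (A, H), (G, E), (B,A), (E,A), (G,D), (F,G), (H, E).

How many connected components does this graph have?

1

From A: component {A, B, C, D, E, F, G, H}.
That's 1 component.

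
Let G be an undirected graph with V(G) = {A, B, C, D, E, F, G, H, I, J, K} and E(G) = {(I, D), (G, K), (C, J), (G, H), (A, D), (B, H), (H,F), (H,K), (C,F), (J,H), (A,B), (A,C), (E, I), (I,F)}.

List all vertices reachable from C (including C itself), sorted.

A, B, C, D, E, F, G, H, I, J, K

Start at C.
Its neighbours: A, F, J.
Then their neighbours: B, D, H, I.
Then next layer: E, G, K.
Every vertex is now reached.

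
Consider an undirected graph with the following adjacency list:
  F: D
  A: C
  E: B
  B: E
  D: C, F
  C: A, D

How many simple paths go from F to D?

1

F–D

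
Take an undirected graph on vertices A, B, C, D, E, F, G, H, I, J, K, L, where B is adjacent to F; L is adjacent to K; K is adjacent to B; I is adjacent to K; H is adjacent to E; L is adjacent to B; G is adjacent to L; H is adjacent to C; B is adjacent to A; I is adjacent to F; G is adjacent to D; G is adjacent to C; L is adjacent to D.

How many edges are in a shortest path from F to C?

Distance 0: F.
Distance 1: B, I.
Distance 2: A, K, L.
Distance 3: D, G.
Distance 4: C — contains C.

4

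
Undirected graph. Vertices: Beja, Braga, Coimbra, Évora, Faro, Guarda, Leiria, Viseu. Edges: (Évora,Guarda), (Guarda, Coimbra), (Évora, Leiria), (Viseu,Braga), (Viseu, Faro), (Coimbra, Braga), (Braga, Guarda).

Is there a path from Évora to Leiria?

Explore from Évora.
Distance 1: reach Guarda, Leiria.
Found Leiria.

Yes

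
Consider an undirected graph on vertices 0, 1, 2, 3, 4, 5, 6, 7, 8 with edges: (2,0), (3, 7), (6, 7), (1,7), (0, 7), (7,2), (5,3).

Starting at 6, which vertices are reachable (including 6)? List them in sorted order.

0, 1, 2, 3, 5, 6, 7

Start at 6.
Its neighbours: 7.
Then their neighbours: 0, 1, 2, 3.
Then next layer: 5.
Nothing further is reachable.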